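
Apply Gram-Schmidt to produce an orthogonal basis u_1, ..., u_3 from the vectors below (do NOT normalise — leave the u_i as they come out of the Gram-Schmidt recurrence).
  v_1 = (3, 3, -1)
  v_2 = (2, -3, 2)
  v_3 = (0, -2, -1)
Orthogonal basis:
  u_1 = (3, 3, -1)
  u_2 = (53/19, -42/19, 33/19)
  u_3 = (93/298, -124/149, -465/298)

Apply the Gram-Schmidt recurrence
  u_1 = v_1
  u_i = v_i − Σ_{j<i} ((v_i · u_j) / (u_j · u_j)) · u_j.

Step by step this gives:
  u_1 = (3, 3, -1)
  u_2 = (53/19, -42/19, 33/19)
  u_3 = (93/298, -124/149, -465/298)

Orthogonality check:
  u_2 · u_1 = 0 (should be 0)
  u_3 · u_1 = 0 (should be 0)
  u_3 · u_2 = 0 (should be 0)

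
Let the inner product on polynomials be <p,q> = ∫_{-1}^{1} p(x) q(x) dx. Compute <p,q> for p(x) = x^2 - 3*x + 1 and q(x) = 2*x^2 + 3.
<p,q> = 152/15

Expand the product: p(x)·q(x) = 2*x^4 - 6*x^3 + 5*x^2 - 9*x + 3.
∫_{-1}^{1} of each monomial x^k gives [2/(k+1) if k even, 0 if k odd]. Integrating term-by-term (or equivalently evaluating the antiderivative F(x) = 2*x^5/5 - 3*x^4/2 + 5*x^3/3 - 9*x^2/2 + 3*x at the endpoints):
  F(1) − F(−1) = -14/15 − (-166/15) = 152/15.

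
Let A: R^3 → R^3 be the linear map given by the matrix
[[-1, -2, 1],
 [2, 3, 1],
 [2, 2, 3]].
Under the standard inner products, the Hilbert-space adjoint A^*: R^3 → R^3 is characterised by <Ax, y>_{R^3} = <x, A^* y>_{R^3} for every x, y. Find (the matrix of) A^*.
A^* = A^T =
[[-1, 2, 2],
 [-2, 3, 2],
 [1, 1, 3]]

For real matrices with standard dot products, the defining identity <Ax, y> = <x, A^* y> gives (Ax)^T y = x^T (A^*) y, i.e. x^T A^T y = x^T (A^*) y. Since this holds for all x, y, we must have A^* = A^T. Therefore
A^* =
[[-1, 2, 2],
 [-2, 3, 2],
 [1, 1, 3]].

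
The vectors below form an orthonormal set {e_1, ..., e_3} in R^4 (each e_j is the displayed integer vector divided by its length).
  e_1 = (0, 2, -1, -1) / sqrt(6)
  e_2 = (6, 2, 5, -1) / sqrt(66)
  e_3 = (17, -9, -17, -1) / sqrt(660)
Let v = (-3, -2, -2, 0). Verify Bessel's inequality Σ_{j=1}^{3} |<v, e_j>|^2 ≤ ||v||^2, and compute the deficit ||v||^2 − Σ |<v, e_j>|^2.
Σ |<v, e_j>|^2 = 971/60; ||v||^2 = 17; deficit = 49/60

Write each e_j = u_j / sqrt(<u_j, u_j>) where u_j is the displayed integer vector. Then <v, e_j> = <v, u_j> / sqrt(<u_j, u_j>), so |<v, e_j>|^2 = <v, u_j>^2 / <u_j, u_j>.
Coefficients: <v, e_1> = -2/sqrt(6), <v, e_2> = -32/sqrt(66), <v, e_3> = 1/sqrt(660).
Square and sum: Σ |<v, e_j>|^2 = 971/60.
Compute ||v||^2 = v·v = 17.
Deficit = 17 − 971/60 = 49/60 ≥ 0, confirming Bessel's inequality. (The deficit equals ||v − Σ <v,e_j> e_j||^2, the squared distance from v to span{e_j}.)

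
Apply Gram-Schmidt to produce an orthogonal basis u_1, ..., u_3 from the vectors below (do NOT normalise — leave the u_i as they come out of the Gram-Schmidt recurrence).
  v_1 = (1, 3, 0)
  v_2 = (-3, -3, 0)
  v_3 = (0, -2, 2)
Orthogonal basis:
  u_1 = (1, 3, 0)
  u_2 = (-9/5, 3/5, 0)
  u_3 = (0, 0, 2)

Apply the Gram-Schmidt recurrence
  u_1 = v_1
  u_i = v_i − Σ_{j<i} ((v_i · u_j) / (u_j · u_j)) · u_j.

Step by step this gives:
  u_1 = (1, 3, 0)
  u_2 = (-9/5, 3/5, 0)
  u_3 = (0, 0, 2)

Orthogonality check:
  u_2 · u_1 = 0 (should be 0)
  u_3 · u_1 = 0 (should be 0)
  u_3 · u_2 = 0 (should be 0)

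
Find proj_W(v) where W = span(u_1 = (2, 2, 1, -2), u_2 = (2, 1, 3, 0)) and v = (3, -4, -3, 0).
proj_W(v) = (-106/101, -60/101, -145/101, 14/101)

Set up U = [u_1 | ... | u_2] ∈ R^(4×2). The projector onto W = col(U) is P = U (U^T U)^(-1) U^T.
Compute U^T U =
  [13, 9]
  [9, 14],
and U^T v = (-5, -7).
Solve U^T U · c = U^T v for the coefficients: c = (-7/101, -46/101). The projection is proj_W(v) = U c.
Check: (v - proj_W(v)) · u_1 = 0  (should be 0).
Check: (v - proj_W(v)) · u_2 = 0  (should be 0).
Result: proj_W(v) = (-106/101, -60/101, -145/101, 14/101).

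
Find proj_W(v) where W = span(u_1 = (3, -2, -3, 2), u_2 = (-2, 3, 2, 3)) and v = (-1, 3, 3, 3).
proj_W(v) = (-2, 3, 2, 3)

Set up U = [u_1 | ... | u_2] ∈ R^(4×2). The projector onto W = col(U) is P = U (U^T U)^(-1) U^T.
Compute U^T U =
  [26, -12]
  [-12, 26],
and U^T v = (-12, 26).
Solve U^T U · c = U^T v for the coefficients: c = (0, 1). The projection is proj_W(v) = U c.
Check: (v - proj_W(v)) · u_1 = 0  (should be 0).
Check: (v - proj_W(v)) · u_2 = 0  (should be 0).
Result: proj_W(v) = (-2, 3, 2, 3).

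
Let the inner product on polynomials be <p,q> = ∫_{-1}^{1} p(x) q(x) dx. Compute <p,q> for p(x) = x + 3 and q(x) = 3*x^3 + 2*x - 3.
<p,q> = -232/15

Expand the product: p(x)·q(x) = 3*x^4 + 9*x^3 + 2*x^2 + 3*x - 9.
∫_{-1}^{1} of each monomial x^k gives [2/(k+1) if k even, 0 if k odd]. Integrating term-by-term (or equivalently evaluating the antiderivative F(x) = 3*x^5/5 + 9*x^4/4 + 2*x^3/3 + 3*x^2/2 - 9*x at the endpoints):
  F(1) − F(−1) = -239/60 − (689/60) = -232/15.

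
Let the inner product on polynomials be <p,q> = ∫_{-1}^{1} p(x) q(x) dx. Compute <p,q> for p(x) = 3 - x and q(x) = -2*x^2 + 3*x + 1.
<p,q> = 0

Expand the product: p(x)·q(x) = 2*x^3 - 9*x^2 + 8*x + 3.
∫_{-1}^{1} of each monomial x^k gives [2/(k+1) if k even, 0 if k odd]. Integrating term-by-term (or equivalently evaluating the antiderivative F(x) = x^4/2 - 3*x^3 + 4*x^2 + 3*x at the endpoints):
  F(1) − F(−1) = 9/2 − (9/2) = 0.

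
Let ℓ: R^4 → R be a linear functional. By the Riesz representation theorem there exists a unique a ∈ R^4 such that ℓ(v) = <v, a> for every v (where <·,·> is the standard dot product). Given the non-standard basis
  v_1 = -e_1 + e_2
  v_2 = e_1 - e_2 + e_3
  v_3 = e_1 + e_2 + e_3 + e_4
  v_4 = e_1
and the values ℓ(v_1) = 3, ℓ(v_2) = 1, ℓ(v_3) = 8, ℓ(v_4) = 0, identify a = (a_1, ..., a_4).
a = (0, 3, 4, 1)

Write a = (a_1, ..., a_4) in the standard basis. For each basis vector v_i, ℓ(v_i) = <v_i, a> is a linear equation in the a_j's. Collect the n equations into a matrix system V a = ℓ, where row i of V is v_i (expressed in the standard basis). Since V is invertible (lower-triangular with 1s on the diagonal, up to permutation), solve by back-substitution:
  V =
[[-1, 1, 0, 0],
 [1, -1, 1, 0],
 [1, 1, 1, 1],
 [1, 0, 0, 0]]
  V a = (3, 1, 8, 0)
Solving gives a = (0, 3, 4, 1).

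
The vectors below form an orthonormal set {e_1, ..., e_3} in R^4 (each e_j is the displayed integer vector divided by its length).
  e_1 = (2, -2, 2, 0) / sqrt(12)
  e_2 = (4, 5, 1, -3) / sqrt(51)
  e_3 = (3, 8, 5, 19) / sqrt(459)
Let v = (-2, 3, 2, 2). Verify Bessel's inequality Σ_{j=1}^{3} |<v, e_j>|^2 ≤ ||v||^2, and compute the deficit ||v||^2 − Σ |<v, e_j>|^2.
Σ |<v, e_j>|^2 = 38/3; ||v||^2 = 21; deficit = 25/3

Write each e_j = u_j / sqrt(<u_j, u_j>) where u_j is the displayed integer vector. Then <v, e_j> = <v, u_j> / sqrt(<u_j, u_j>), so |<v, e_j>|^2 = <v, u_j>^2 / <u_j, u_j>.
Coefficients: <v, e_1> = -6/sqrt(12), <v, e_2> = 3/sqrt(51), <v, e_3> = 66/sqrt(459).
Square and sum: Σ |<v, e_j>|^2 = 38/3.
Compute ||v||^2 = v·v = 21.
Deficit = 21 − 38/3 = 25/3 ≥ 0, confirming Bessel's inequality. (The deficit equals ||v − Σ <v,e_j> e_j||^2, the squared distance from v to span{e_j}.)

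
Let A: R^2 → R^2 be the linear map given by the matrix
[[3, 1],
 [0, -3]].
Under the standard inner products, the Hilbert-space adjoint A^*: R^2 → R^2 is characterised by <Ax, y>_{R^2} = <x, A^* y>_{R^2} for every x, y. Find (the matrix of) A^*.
A^* = A^T =
[[3, 0],
 [1, -3]]

For real matrices with standard dot products, the defining identity <Ax, y> = <x, A^* y> gives (Ax)^T y = x^T (A^*) y, i.e. x^T A^T y = x^T (A^*) y. Since this holds for all x, y, we must have A^* = A^T. Therefore
A^* =
[[3, 0],
 [1, -3]].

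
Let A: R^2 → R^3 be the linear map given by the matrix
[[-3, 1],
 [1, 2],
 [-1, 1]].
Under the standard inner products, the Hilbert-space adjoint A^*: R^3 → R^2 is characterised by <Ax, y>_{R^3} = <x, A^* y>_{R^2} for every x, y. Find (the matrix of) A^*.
A^* = A^T =
[[-3, 1, -1],
 [1, 2, 1]]

For real matrices with standard dot products, the defining identity <Ax, y> = <x, A^* y> gives (Ax)^T y = x^T (A^*) y, i.e. x^T A^T y = x^T (A^*) y. Since this holds for all x, y, we must have A^* = A^T. Therefore
A^* =
[[-3, 1, -1],
 [1, 2, 1]].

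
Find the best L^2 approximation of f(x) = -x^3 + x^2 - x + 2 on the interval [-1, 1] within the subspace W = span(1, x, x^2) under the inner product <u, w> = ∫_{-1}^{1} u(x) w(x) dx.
g(x) = x^2 - 8*x/5 + 2

The best approximation g ∈ W is the orthogonal projection of f onto W. Writing g = a_0 + a_1 x + a_2 x^2, the coefficients solve the normal equations G · a = b where
  G_{ij} = <φ_i, φ_j> and b_i = <f, φ_i>, with φ_0 = 1, φ_1 = x, φ_2 = x^2.
G =
  [2, 0, 2/3]
  [0, 2/3, 0]
  [2/3, 0, 2/5],
b = (14/3, -16/15, 26/15).
Solving gives a_0 = 2, a_1 = -8/5, a_2 = 1, so
  g(x) = x^2 - 8*x/5 + 2.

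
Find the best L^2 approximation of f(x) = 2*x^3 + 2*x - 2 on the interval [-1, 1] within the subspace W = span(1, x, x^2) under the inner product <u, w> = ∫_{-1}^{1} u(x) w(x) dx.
g(x) = 16*x/5 - 2

The best approximation g ∈ W is the orthogonal projection of f onto W. Writing g = a_0 + a_1 x + a_2 x^2, the coefficients solve the normal equations G · a = b where
  G_{ij} = <φ_i, φ_j> and b_i = <f, φ_i>, with φ_0 = 1, φ_1 = x, φ_2 = x^2.
G =
  [2, 0, 2/3]
  [0, 2/3, 0]
  [2/3, 0, 2/5],
b = (-4, 32/15, -4/3).
Solving gives a_0 = -2, a_1 = 16/5, a_2 = 0, so
  g(x) = 16*x/5 - 2.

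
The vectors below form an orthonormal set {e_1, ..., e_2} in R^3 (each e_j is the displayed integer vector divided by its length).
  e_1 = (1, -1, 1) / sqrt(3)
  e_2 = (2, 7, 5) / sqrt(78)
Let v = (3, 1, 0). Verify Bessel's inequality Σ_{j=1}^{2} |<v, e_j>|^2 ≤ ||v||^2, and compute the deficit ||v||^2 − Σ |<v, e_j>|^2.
Σ |<v, e_j>|^2 = 7/2; ||v||^2 = 10; deficit = 13/2

Write each e_j = u_j / sqrt(<u_j, u_j>) where u_j is the displayed integer vector. Then <v, e_j> = <v, u_j> / sqrt(<u_j, u_j>), so |<v, e_j>|^2 = <v, u_j>^2 / <u_j, u_j>.
Coefficients: <v, e_1> = 2/sqrt(3), <v, e_2> = 13/sqrt(78).
Square and sum: Σ |<v, e_j>|^2 = 7/2.
Compute ||v||^2 = v·v = 10.
Deficit = 10 − 7/2 = 13/2 ≥ 0, confirming Bessel's inequality. (The deficit equals ||v − Σ <v,e_j> e_j||^2, the squared distance from v to span{e_j}.)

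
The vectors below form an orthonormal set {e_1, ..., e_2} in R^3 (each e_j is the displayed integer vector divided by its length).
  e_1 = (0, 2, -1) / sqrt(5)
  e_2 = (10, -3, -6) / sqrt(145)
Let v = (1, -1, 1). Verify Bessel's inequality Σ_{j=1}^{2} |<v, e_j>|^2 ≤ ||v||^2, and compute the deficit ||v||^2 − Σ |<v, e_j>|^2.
Σ |<v, e_j>|^2 = 62/29; ||v||^2 = 3; deficit = 25/29

Write each e_j = u_j / sqrt(<u_j, u_j>) where u_j is the displayed integer vector. Then <v, e_j> = <v, u_j> / sqrt(<u_j, u_j>), so |<v, e_j>|^2 = <v, u_j>^2 / <u_j, u_j>.
Coefficients: <v, e_1> = -3/sqrt(5), <v, e_2> = 7/sqrt(145).
Square and sum: Σ |<v, e_j>|^2 = 62/29.
Compute ||v||^2 = v·v = 3.
Deficit = 3 − 62/29 = 25/29 ≥ 0, confirming Bessel's inequality. (The deficit equals ||v − Σ <v,e_j> e_j||^2, the squared distance from v to span{e_j}.)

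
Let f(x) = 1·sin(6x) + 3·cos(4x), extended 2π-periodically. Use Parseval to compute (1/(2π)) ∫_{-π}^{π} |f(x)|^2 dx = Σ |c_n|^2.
Σ |c_n|^2 = 5

Expand |f|^2 and use orthogonality of {sin(nx), cos(mx)} on [-π, π]:
  ∫_{-π}^{π} sin(nx)^2 dx = π, ∫ cos(mx)^2 dx = π, and cross terms integrate to 0.
So ∫_{-π}^{π} f(x)^2 dx = 1^2 · π + 3^2 · π = (1 + 9)π.
Divide by 2π: (1 + 9)/2 = 5.
By Parseval, this equals Σ |c_n|^2.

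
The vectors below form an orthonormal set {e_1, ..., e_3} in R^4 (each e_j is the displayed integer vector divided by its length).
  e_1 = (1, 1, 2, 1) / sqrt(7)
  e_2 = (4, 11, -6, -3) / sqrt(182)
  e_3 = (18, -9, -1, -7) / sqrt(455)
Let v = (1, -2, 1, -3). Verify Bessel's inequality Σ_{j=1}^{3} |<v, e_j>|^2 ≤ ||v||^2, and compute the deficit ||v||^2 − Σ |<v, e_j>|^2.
Σ |<v, e_j>|^2 = 87/10; ||v||^2 = 15; deficit = 63/10

Write each e_j = u_j / sqrt(<u_j, u_j>) where u_j is the displayed integer vector. Then <v, e_j> = <v, u_j> / sqrt(<u_j, u_j>), so |<v, e_j>|^2 = <v, u_j>^2 / <u_j, u_j>.
Coefficients: <v, e_1> = -2/sqrt(7), <v, e_2> = -15/sqrt(182), <v, e_3> = 56/sqrt(455).
Square and sum: Σ |<v, e_j>|^2 = 87/10.
Compute ||v||^2 = v·v = 15.
Deficit = 15 − 87/10 = 63/10 ≥ 0, confirming Bessel's inequality. (The deficit equals ||v − Σ <v,e_j> e_j||^2, the squared distance from v to span{e_j}.)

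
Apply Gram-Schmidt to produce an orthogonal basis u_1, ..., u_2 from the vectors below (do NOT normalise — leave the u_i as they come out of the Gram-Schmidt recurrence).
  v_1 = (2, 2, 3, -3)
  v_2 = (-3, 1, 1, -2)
Orthogonal basis:
  u_1 = (2, 2, 3, -3)
  u_2 = (-44/13, 8/13, 11/26, -37/26)

Apply the Gram-Schmidt recurrence
  u_1 = v_1
  u_i = v_i − Σ_{j<i} ((v_i · u_j) / (u_j · u_j)) · u_j.

Step by step this gives:
  u_1 = (2, 2, 3, -3)
  u_2 = (-44/13, 8/13, 11/26, -37/26)

Orthogonality check:
  u_2 · u_1 = 0 (should be 0)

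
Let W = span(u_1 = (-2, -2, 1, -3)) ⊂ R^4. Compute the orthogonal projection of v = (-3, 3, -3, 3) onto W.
proj_W(v) = (4/3, 4/3, -2/3, 2)

Set up U = [u_1 | ... | u_1] ∈ R^(4×1). The projector onto W = col(U) is P = U (U^T U)^(-1) U^T.
Compute U^T U =
  [18],
and U^T v = (-12).
Solve U^T U · c = U^T v for the coefficients: c = (-2/3). The projection is proj_W(v) = U c.
Check: (v - proj_W(v)) · u_1 = 0  (should be 0).
Result: proj_W(v) = (4/3, 4/3, -2/3, 2).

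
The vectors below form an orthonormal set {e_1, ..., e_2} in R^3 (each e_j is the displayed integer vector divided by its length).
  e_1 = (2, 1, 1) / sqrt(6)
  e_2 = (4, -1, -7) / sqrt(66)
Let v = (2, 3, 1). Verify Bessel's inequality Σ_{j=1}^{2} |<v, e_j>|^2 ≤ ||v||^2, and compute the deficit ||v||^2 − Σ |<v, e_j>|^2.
Σ |<v, e_j>|^2 = 118/11; ||v||^2 = 14; deficit = 36/11

Write each e_j = u_j / sqrt(<u_j, u_j>) where u_j is the displayed integer vector. Then <v, e_j> = <v, u_j> / sqrt(<u_j, u_j>), so |<v, e_j>|^2 = <v, u_j>^2 / <u_j, u_j>.
Coefficients: <v, e_1> = 8/sqrt(6), <v, e_2> = -2/sqrt(66).
Square and sum: Σ |<v, e_j>|^2 = 118/11.
Compute ||v||^2 = v·v = 14.
Deficit = 14 − 118/11 = 36/11 ≥ 0, confirming Bessel's inequality. (The deficit equals ||v − Σ <v,e_j> e_j||^2, the squared distance from v to span{e_j}.)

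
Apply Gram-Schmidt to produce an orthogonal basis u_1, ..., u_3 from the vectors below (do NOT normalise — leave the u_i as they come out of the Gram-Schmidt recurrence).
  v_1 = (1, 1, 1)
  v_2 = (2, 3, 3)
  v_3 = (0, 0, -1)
Orthogonal basis:
  u_1 = (1, 1, 1)
  u_2 = (-2/3, 1/3, 1/3)
  u_3 = (0, 1/2, -1/2)

Apply the Gram-Schmidt recurrence
  u_1 = v_1
  u_i = v_i − Σ_{j<i} ((v_i · u_j) / (u_j · u_j)) · u_j.

Step by step this gives:
  u_1 = (1, 1, 1)
  u_2 = (-2/3, 1/3, 1/3)
  u_3 = (0, 1/2, -1/2)

Orthogonality check:
  u_2 · u_1 = 0 (should be 0)
  u_3 · u_1 = 0 (should be 0)
  u_3 · u_2 = 0 (should be 0)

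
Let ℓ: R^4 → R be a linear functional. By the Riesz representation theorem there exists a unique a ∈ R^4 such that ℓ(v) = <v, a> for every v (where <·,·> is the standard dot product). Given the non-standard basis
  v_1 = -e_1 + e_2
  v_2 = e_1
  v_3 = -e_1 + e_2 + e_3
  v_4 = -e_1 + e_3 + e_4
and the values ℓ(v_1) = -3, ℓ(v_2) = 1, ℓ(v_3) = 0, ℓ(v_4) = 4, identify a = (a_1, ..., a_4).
a = (1, -2, 3, 2)

Write a = (a_1, ..., a_4) in the standard basis. For each basis vector v_i, ℓ(v_i) = <v_i, a> is a linear equation in the a_j's. Collect the n equations into a matrix system V a = ℓ, where row i of V is v_i (expressed in the standard basis). Since V is invertible (lower-triangular with 1s on the diagonal, up to permutation), solve by back-substitution:
  V =
[[-1, 1, 0, 0],
 [1, 0, 0, 0],
 [-1, 1, 1, 0],
 [-1, 0, 1, 1]]
  V a = (-3, 1, 0, 4)
Solving gives a = (1, -2, 3, 2).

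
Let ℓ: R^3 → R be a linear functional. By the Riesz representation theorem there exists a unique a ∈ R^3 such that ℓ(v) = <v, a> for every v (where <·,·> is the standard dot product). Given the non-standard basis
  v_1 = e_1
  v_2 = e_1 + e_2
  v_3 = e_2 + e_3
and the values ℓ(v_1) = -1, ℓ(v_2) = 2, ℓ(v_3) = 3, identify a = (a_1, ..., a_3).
a = (-1, 3, 0)

Write a = (a_1, ..., a_3) in the standard basis. For each basis vector v_i, ℓ(v_i) = <v_i, a> is a linear equation in the a_j's. Collect the n equations into a matrix system V a = ℓ, where row i of V is v_i (expressed in the standard basis). Since V is invertible (lower-triangular with 1s on the diagonal, up to permutation), solve by back-substitution:
  V =
[[1, 0, 0],
 [1, 1, 0],
 [0, 1, 1]]
  V a = (-1, 2, 3)
Solving gives a = (-1, 3, 0).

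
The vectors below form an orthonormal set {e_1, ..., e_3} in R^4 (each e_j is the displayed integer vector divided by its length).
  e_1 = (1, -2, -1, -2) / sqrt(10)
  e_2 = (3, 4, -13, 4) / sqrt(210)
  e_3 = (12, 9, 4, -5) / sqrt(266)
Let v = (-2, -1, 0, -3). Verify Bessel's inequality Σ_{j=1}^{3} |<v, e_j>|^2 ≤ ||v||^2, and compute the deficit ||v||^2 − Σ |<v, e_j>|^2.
Σ |<v, e_j>|^2 = 406/57; ||v||^2 = 14; deficit = 392/57

Write each e_j = u_j / sqrt(<u_j, u_j>) where u_j is the displayed integer vector. Then <v, e_j> = <v, u_j> / sqrt(<u_j, u_j>), so |<v, e_j>|^2 = <v, u_j>^2 / <u_j, u_j>.
Coefficients: <v, e_1> = 6/sqrt(10), <v, e_2> = -22/sqrt(210), <v, e_3> = -18/sqrt(266).
Square and sum: Σ |<v, e_j>|^2 = 406/57.
Compute ||v||^2 = v·v = 14.
Deficit = 14 − 406/57 = 392/57 ≥ 0, confirming Bessel's inequality. (The deficit equals ||v − Σ <v,e_j> e_j||^2, the squared distance from v to span{e_j}.)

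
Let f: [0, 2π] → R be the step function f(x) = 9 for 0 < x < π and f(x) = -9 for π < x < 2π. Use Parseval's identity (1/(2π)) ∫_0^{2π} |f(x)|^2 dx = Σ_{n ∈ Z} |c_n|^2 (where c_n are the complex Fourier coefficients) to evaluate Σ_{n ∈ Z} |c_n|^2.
Σ |c_n|^2 = 81

Parseval equates the L^2 energy of f (normalised by 1/(2π)) with the ℓ^2 sum of its Fourier coefficients: (1/(2π)) ∫_0^{2π} |f|^2 = Σ |c_n|^2.
Compute the left side: (1/(2π)) [∫_0^π 9^2 dx + ∫_π^{2π} (-9)^2 dx] = (1/(2π)) · (81π + 81π) = (81 + 81)/2 = 81.
So Σ_{n ∈ Z} |c_n|^2 = 81.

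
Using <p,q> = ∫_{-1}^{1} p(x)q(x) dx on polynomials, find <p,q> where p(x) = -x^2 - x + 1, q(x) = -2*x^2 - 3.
<p,q> = -68/15

Expand the product: p(x)·q(x) = 2*x^4 + 2*x^3 + x^2 + 3*x - 3.
∫_{-1}^{1} of each monomial x^k gives [2/(k+1) if k even, 0 if k odd]. Integrating term-by-term (or equivalently evaluating the antiderivative F(x) = 2*x^5/5 + x^4/2 + x^3/3 + 3*x^2/2 - 3*x at the endpoints):
  F(1) − F(−1) = -4/15 − (64/15) = -68/15.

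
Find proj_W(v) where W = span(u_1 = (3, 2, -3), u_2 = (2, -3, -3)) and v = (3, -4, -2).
proj_W(v) = (24/13, -49/13, -3)

Set up U = [u_1 | ... | u_2] ∈ R^(3×2). The projector onto W = col(U) is P = U (U^T U)^(-1) U^T.
Compute U^T U =
  [22, 9]
  [9, 22],
and U^T v = (7, 24).
Solve U^T U · c = U^T v for the coefficients: c = (-2/13, 15/13). The projection is proj_W(v) = U c.
Check: (v - proj_W(v)) · u_1 = 0  (should be 0).
Check: (v - proj_W(v)) · u_2 = 0  (should be 0).
Result: proj_W(v) = (24/13, -49/13, -3).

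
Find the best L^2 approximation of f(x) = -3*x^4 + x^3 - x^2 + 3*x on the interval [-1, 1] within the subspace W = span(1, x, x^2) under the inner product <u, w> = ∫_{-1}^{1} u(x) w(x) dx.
g(x) = -25*x^2/7 + 18*x/5 + 9/35

The best approximation g ∈ W is the orthogonal projection of f onto W. Writing g = a_0 + a_1 x + a_2 x^2, the coefficients solve the normal equations G · a = b where
  G_{ij} = <φ_i, φ_j> and b_i = <f, φ_i>, with φ_0 = 1, φ_1 = x, φ_2 = x^2.
G =
  [2, 0, 2/3]
  [0, 2/3, 0]
  [2/3, 0, 2/5],
b = (-28/15, 12/5, -44/35).
Solving gives a_0 = 9/35, a_1 = 18/5, a_2 = -25/7, so
  g(x) = -25*x^2/7 + 18*x/5 + 9/35.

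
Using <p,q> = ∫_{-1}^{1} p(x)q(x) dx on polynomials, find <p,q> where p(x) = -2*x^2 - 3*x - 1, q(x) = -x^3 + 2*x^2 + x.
<p,q> = -56/15

Expand the product: p(x)·q(x) = 2*x^5 - x^4 - 7*x^3 - 5*x^2 - x.
∫_{-1}^{1} of each monomial x^k gives [2/(k+1) if k even, 0 if k odd]. Integrating term-by-term (or equivalently evaluating the antiderivative F(x) = x^6/3 - x^5/5 - 7*x^4/4 - 5*x^3/3 - x^2/2 at the endpoints):
  F(1) − F(−1) = -227/60 − (-1/20) = -56/15.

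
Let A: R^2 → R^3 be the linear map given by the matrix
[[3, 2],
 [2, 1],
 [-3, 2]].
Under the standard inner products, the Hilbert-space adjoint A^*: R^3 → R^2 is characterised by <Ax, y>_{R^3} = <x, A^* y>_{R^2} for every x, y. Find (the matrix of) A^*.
A^* = A^T =
[[3, 2, -3],
 [2, 1, 2]]

For real matrices with standard dot products, the defining identity <Ax, y> = <x, A^* y> gives (Ax)^T y = x^T (A^*) y, i.e. x^T A^T y = x^T (A^*) y. Since this holds for all x, y, we must have A^* = A^T. Therefore
A^* =
[[3, 2, -3],
 [2, 1, 2]].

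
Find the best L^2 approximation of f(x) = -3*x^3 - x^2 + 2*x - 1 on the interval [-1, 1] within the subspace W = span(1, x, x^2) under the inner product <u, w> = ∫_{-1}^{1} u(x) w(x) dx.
g(x) = -x^2 + x/5 - 1

The best approximation g ∈ W is the orthogonal projection of f onto W. Writing g = a_0 + a_1 x + a_2 x^2, the coefficients solve the normal equations G · a = b where
  G_{ij} = <φ_i, φ_j> and b_i = <f, φ_i>, with φ_0 = 1, φ_1 = x, φ_2 = x^2.
G =
  [2, 0, 2/3]
  [0, 2/3, 0]
  [2/3, 0, 2/5],
b = (-8/3, 2/15, -16/15).
Solving gives a_0 = -1, a_1 = 1/5, a_2 = -1, so
  g(x) = -x^2 + x/5 - 1.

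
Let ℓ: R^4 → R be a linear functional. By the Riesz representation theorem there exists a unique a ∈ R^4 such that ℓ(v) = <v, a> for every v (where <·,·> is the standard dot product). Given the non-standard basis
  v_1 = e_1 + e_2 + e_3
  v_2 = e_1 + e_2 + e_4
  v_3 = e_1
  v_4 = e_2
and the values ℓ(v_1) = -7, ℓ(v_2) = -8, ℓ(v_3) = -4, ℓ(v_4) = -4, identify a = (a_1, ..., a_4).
a = (-4, -4, 1, 0)

Write a = (a_1, ..., a_4) in the standard basis. For each basis vector v_i, ℓ(v_i) = <v_i, a> is a linear equation in the a_j's. Collect the n equations into a matrix system V a = ℓ, where row i of V is v_i (expressed in the standard basis). Since V is invertible (lower-triangular with 1s on the diagonal, up to permutation), solve by back-substitution:
  V =
[[1, 1, 1, 0],
 [1, 1, 0, 1],
 [1, 0, 0, 0],
 [0, 1, 0, 0]]
  V a = (-7, -8, -4, -4)
Solving gives a = (-4, -4, 1, 0).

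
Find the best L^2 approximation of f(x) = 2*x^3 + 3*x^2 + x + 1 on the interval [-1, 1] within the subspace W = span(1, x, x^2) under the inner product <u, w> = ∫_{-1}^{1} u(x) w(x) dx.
g(x) = 3*x^2 + 11*x/5 + 1

The best approximation g ∈ W is the orthogonal projection of f onto W. Writing g = a_0 + a_1 x + a_2 x^2, the coefficients solve the normal equations G · a = b where
  G_{ij} = <φ_i, φ_j> and b_i = <f, φ_i>, with φ_0 = 1, φ_1 = x, φ_2 = x^2.
G =
  [2, 0, 2/3]
  [0, 2/3, 0]
  [2/3, 0, 2/5],
b = (4, 22/15, 28/15).
Solving gives a_0 = 1, a_1 = 11/5, a_2 = 3, so
  g(x) = 3*x^2 + 11*x/5 + 1.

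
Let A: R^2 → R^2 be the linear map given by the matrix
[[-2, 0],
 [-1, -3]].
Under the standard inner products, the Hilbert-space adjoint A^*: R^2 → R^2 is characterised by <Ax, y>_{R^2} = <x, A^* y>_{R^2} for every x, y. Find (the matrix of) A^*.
A^* = A^T =
[[-2, -1],
 [0, -3]]

For real matrices with standard dot products, the defining identity <Ax, y> = <x, A^* y> gives (Ax)^T y = x^T (A^*) y, i.e. x^T A^T y = x^T (A^*) y. Since this holds for all x, y, we must have A^* = A^T. Therefore
A^* =
[[-2, -1],
 [0, -3]].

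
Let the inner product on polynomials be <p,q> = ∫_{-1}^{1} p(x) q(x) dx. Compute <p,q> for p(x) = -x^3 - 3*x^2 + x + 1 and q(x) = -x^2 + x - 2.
<p,q> = 4/5

Expand the product: p(x)·q(x) = x^5 + 2*x^4 - 2*x^3 + 6*x^2 - x - 2.
∫_{-1}^{1} of each monomial x^k gives [2/(k+1) if k even, 0 if k odd]. Integrating term-by-term (or equivalently evaluating the antiderivative F(x) = x^6/6 + 2*x^5/5 - x^4/2 + 2*x^3 - x^2/2 - 2*x at the endpoints):
  F(1) − F(−1) = -13/30 − (-37/30) = 4/5.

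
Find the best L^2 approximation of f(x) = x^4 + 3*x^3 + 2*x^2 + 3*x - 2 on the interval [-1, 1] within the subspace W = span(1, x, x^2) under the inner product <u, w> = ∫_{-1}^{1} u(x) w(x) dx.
g(x) = 20*x^2/7 + 24*x/5 - 73/35

The best approximation g ∈ W is the orthogonal projection of f onto W. Writing g = a_0 + a_1 x + a_2 x^2, the coefficients solve the normal equations G · a = b where
  G_{ij} = <φ_i, φ_j> and b_i = <f, φ_i>, with φ_0 = 1, φ_1 = x, φ_2 = x^2.
G =
  [2, 0, 2/3]
  [0, 2/3, 0]
  [2/3, 0, 2/5],
b = (-34/15, 16/5, -26/105).
Solving gives a_0 = -73/35, a_1 = 24/5, a_2 = 20/7, so
  g(x) = 20*x^2/7 + 24*x/5 - 73/35.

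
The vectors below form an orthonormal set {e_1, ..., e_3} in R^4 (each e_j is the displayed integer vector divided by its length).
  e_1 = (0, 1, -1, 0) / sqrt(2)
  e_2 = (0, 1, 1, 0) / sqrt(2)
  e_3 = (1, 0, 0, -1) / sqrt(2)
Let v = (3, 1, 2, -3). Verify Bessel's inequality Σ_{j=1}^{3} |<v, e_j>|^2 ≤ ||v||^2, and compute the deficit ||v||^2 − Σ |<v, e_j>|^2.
Σ |<v, e_j>|^2 = 23; ||v||^2 = 23; deficit = 0

Write each e_j = u_j / sqrt(<u_j, u_j>) where u_j is the displayed integer vector. Then <v, e_j> = <v, u_j> / sqrt(<u_j, u_j>), so |<v, e_j>|^2 = <v, u_j>^2 / <u_j, u_j>.
Coefficients: <v, e_1> = -1/sqrt(2), <v, e_2> = 3/sqrt(2), <v, e_3> = 6/sqrt(2).
Square and sum: Σ |<v, e_j>|^2 = 23.
Compute ||v||^2 = v·v = 23.
Deficit = 23 − 23 = 0 ≥ 0, confirming Bessel's inequality. (The deficit equals ||v − Σ <v,e_j> e_j||^2, the squared distance from v to span{e_j}.)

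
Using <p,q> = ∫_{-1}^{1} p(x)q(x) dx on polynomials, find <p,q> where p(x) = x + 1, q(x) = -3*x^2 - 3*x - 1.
<p,q> = -6

Expand the product: p(x)·q(x) = -3*x^3 - 6*x^2 - 4*x - 1.
∫_{-1}^{1} of each monomial x^k gives [2/(k+1) if k even, 0 if k odd]. Integrating term-by-term (or equivalently evaluating the antiderivative F(x) = -3*x^4/4 - 2*x^3 - 2*x^2 - x at the endpoints):
  F(1) − F(−1) = -23/4 − (1/4) = -6.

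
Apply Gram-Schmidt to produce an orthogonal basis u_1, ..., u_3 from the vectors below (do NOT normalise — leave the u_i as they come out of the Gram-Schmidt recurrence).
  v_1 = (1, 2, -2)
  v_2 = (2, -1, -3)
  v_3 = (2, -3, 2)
Orthogonal basis:
  u_1 = (1, 2, -2)
  u_2 = (4/3, -7/3, -5/3)
  u_3 = (92/45, 23/90, 23/18)

Apply the Gram-Schmidt recurrence
  u_1 = v_1
  u_i = v_i − Σ_{j<i} ((v_i · u_j) / (u_j · u_j)) · u_j.

Step by step this gives:
  u_1 = (1, 2, -2)
  u_2 = (4/3, -7/3, -5/3)
  u_3 = (92/45, 23/90, 23/18)

Orthogonality check:
  u_2 · u_1 = 0 (should be 0)
  u_3 · u_1 = 0 (should be 0)
  u_3 · u_2 = 0 (should be 0)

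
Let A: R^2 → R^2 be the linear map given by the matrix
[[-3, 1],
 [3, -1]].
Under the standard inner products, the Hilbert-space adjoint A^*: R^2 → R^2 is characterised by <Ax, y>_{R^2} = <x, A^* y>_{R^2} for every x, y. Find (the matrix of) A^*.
A^* = A^T =
[[-3, 3],
 [1, -1]]

For real matrices with standard dot products, the defining identity <Ax, y> = <x, A^* y> gives (Ax)^T y = x^T (A^*) y, i.e. x^T A^T y = x^T (A^*) y. Since this holds for all x, y, we must have A^* = A^T. Therefore
A^* =
[[-3, 3],
 [1, -1]].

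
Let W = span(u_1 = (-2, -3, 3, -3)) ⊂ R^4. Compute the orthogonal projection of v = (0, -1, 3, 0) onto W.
proj_W(v) = (-24/31, -36/31, 36/31, -36/31)

Set up U = [u_1 | ... | u_1] ∈ R^(4×1). The projector onto W = col(U) is P = U (U^T U)^(-1) U^T.
Compute U^T U =
  [31],
and U^T v = (12).
Solve U^T U · c = U^T v for the coefficients: c = (12/31). The projection is proj_W(v) = U c.
Check: (v - proj_W(v)) · u_1 = 0  (should be 0).
Result: proj_W(v) = (-24/31, -36/31, 36/31, -36/31).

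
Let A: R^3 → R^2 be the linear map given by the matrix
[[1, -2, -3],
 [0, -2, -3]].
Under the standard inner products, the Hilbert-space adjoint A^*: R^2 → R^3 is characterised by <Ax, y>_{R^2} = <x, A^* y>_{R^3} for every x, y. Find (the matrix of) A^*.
A^* = A^T =
[[1, 0],
 [-2, -2],
 [-3, -3]]

For real matrices with standard dot products, the defining identity <Ax, y> = <x, A^* y> gives (Ax)^T y = x^T (A^*) y, i.e. x^T A^T y = x^T (A^*) y. Since this holds for all x, y, we must have A^* = A^T. Therefore
A^* =
[[1, 0],
 [-2, -2],
 [-3, -3]].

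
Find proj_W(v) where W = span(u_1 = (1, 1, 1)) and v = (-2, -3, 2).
proj_W(v) = (-1, -1, -1)

Set up U = [u_1 | ... | u_1] ∈ R^(3×1). The projector onto W = col(U) is P = U (U^T U)^(-1) U^T.
Compute U^T U =
  [3],
and U^T v = (-3).
Solve U^T U · c = U^T v for the coefficients: c = (-1). The projection is proj_W(v) = U c.
Check: (v - proj_W(v)) · u_1 = 0  (should be 0).
Result: proj_W(v) = (-1, -1, -1).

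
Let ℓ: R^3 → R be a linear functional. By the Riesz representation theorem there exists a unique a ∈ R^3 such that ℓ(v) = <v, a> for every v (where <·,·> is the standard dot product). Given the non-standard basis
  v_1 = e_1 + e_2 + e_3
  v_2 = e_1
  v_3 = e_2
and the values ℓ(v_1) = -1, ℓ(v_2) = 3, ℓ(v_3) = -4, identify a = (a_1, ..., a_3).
a = (3, -4, 0)

Write a = (a_1, ..., a_3) in the standard basis. For each basis vector v_i, ℓ(v_i) = <v_i, a> is a linear equation in the a_j's. Collect the n equations into a matrix system V a = ℓ, where row i of V is v_i (expressed in the standard basis). Since V is invertible (lower-triangular with 1s on the diagonal, up to permutation), solve by back-substitution:
  V =
[[1, 1, 1],
 [1, 0, 0],
 [0, 1, 0]]
  V a = (-1, 3, -4)
Solving gives a = (3, -4, 0).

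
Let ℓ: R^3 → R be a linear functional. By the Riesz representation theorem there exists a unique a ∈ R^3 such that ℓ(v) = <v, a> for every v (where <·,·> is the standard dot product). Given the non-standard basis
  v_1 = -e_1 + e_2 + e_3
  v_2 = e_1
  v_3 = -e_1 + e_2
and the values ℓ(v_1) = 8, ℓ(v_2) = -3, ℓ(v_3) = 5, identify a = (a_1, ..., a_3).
a = (-3, 2, 3)

Write a = (a_1, ..., a_3) in the standard basis. For each basis vector v_i, ℓ(v_i) = <v_i, a> is a linear equation in the a_j's. Collect the n equations into a matrix system V a = ℓ, where row i of V is v_i (expressed in the standard basis). Since V is invertible (lower-triangular with 1s on the diagonal, up to permutation), solve by back-substitution:
  V =
[[-1, 1, 1],
 [1, 0, 0],
 [-1, 1, 0]]
  V a = (8, -3, 5)
Solving gives a = (-3, 2, 3).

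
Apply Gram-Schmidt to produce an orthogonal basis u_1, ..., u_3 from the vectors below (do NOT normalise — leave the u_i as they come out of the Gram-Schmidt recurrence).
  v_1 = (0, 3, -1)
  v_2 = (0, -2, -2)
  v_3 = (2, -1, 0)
Orthogonal basis:
  u_1 = (0, 3, -1)
  u_2 = (0, -4/5, -12/5)
  u_3 = (2, 0, 0)

Apply the Gram-Schmidt recurrence
  u_1 = v_1
  u_i = v_i − Σ_{j<i} ((v_i · u_j) / (u_j · u_j)) · u_j.

Step by step this gives:
  u_1 = (0, 3, -1)
  u_2 = (0, -4/5, -12/5)
  u_3 = (2, 0, 0)

Orthogonality check:
  u_2 · u_1 = 0 (should be 0)
  u_3 · u_1 = 0 (should be 0)
  u_3 · u_2 = 0 (should be 0)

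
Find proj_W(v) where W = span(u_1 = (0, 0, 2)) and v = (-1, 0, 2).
proj_W(v) = (0, 0, 2)

Set up U = [u_1 | ... | u_1] ∈ R^(3×1). The projector onto W = col(U) is P = U (U^T U)^(-1) U^T.
Compute U^T U =
  [4],
and U^T v = (4).
Solve U^T U · c = U^T v for the coefficients: c = (1). The projection is proj_W(v) = U c.
Check: (v - proj_W(v)) · u_1 = 0  (should be 0).
Result: proj_W(v) = (0, 0, 2).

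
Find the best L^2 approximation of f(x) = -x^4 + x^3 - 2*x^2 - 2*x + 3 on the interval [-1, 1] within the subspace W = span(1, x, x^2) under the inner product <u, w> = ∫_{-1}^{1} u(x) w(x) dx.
g(x) = -20*x^2/7 - 7*x/5 + 108/35

The best approximation g ∈ W is the orthogonal projection of f onto W. Writing g = a_0 + a_1 x + a_2 x^2, the coefficients solve the normal equations G · a = b where
  G_{ij} = <φ_i, φ_j> and b_i = <f, φ_i>, with φ_0 = 1, φ_1 = x, φ_2 = x^2.
G =
  [2, 0, 2/3]
  [0, 2/3, 0]
  [2/3, 0, 2/5],
b = (64/15, -14/15, 32/35).
Solving gives a_0 = 108/35, a_1 = -7/5, a_2 = -20/7, so
  g(x) = -20*x^2/7 - 7*x/5 + 108/35.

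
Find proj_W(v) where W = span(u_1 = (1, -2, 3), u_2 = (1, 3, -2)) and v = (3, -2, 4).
proj_W(v) = (8/3, -5/3, 13/3)

Set up U = [u_1 | ... | u_2] ∈ R^(3×2). The projector onto W = col(U) is P = U (U^T U)^(-1) U^T.
Compute U^T U =
  [14, -11]
  [-11, 14],
and U^T v = (19, -11).
Solve U^T U · c = U^T v for the coefficients: c = (29/15, 11/15). The projection is proj_W(v) = U c.
Check: (v - proj_W(v)) · u_1 = 0  (should be 0).
Check: (v - proj_W(v)) · u_2 = 0  (should be 0).
Result: proj_W(v) = (8/3, -5/3, 13/3).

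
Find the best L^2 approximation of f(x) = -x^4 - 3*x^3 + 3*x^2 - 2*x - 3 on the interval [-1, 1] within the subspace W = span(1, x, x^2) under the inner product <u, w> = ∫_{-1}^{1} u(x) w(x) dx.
g(x) = 15*x^2/7 - 19*x/5 - 102/35

The best approximation g ∈ W is the orthogonal projection of f onto W. Writing g = a_0 + a_1 x + a_2 x^2, the coefficients solve the normal equations G · a = b where
  G_{ij} = <φ_i, φ_j> and b_i = <f, φ_i>, with φ_0 = 1, φ_1 = x, φ_2 = x^2.
G =
  [2, 0, 2/3]
  [0, 2/3, 0]
  [2/3, 0, 2/5],
b = (-22/5, -38/15, -38/35).
Solving gives a_0 = -102/35, a_1 = -19/5, a_2 = 15/7, so
  g(x) = 15*x^2/7 - 19*x/5 - 102/35.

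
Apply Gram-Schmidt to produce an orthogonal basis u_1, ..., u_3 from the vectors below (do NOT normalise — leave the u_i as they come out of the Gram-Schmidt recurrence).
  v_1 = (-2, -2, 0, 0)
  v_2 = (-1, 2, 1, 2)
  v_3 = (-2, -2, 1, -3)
Orthogonal basis:
  u_1 = (-2, -2, 0, 0)
  u_2 = (-3/2, 3/2, 1, 2)
  u_3 = (-15/19, 15/19, 29/19, -37/19)

Apply the Gram-Schmidt recurrence
  u_1 = v_1
  u_i = v_i − Σ_{j<i} ((v_i · u_j) / (u_j · u_j)) · u_j.

Step by step this gives:
  u_1 = (-2, -2, 0, 0)
  u_2 = (-3/2, 3/2, 1, 2)
  u_3 = (-15/19, 15/19, 29/19, -37/19)

Orthogonality check:
  u_2 · u_1 = 0 (should be 0)
  u_3 · u_1 = 0 (should be 0)
  u_3 · u_2 = 0 (should be 0)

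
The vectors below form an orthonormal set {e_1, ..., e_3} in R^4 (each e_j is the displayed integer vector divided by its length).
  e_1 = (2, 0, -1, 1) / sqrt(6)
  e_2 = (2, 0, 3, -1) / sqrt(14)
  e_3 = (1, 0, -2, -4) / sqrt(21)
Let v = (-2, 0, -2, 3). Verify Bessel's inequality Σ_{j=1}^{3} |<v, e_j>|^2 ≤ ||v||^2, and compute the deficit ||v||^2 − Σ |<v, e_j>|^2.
Σ |<v, e_j>|^2 = 17; ||v||^2 = 17; deficit = 0

Write each e_j = u_j / sqrt(<u_j, u_j>) where u_j is the displayed integer vector. Then <v, e_j> = <v, u_j> / sqrt(<u_j, u_j>), so |<v, e_j>|^2 = <v, u_j>^2 / <u_j, u_j>.
Coefficients: <v, e_1> = 1/sqrt(6), <v, e_2> = -13/sqrt(14), <v, e_3> = -10/sqrt(21).
Square and sum: Σ |<v, e_j>|^2 = 17.
Compute ||v||^2 = v·v = 17.
Deficit = 17 − 17 = 0 ≥ 0, confirming Bessel's inequality. (The deficit equals ||v − Σ <v,e_j> e_j||^2, the squared distance from v to span{e_j}.)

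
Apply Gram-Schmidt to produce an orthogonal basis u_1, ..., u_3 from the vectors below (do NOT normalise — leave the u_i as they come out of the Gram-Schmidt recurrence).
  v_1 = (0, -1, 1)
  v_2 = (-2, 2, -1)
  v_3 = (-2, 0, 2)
Orthogonal basis:
  u_1 = (0, -1, 1)
  u_2 = (-2, 1/2, 1/2)
  u_3 = (2/9, 4/9, 4/9)

Apply the Gram-Schmidt recurrence
  u_1 = v_1
  u_i = v_i − Σ_{j<i} ((v_i · u_j) / (u_j · u_j)) · u_j.

Step by step this gives:
  u_1 = (0, -1, 1)
  u_2 = (-2, 1/2, 1/2)
  u_3 = (2/9, 4/9, 4/9)

Orthogonality check:
  u_2 · u_1 = 0 (should be 0)
  u_3 · u_1 = 0 (should be 0)
  u_3 · u_2 = 0 (should be 0)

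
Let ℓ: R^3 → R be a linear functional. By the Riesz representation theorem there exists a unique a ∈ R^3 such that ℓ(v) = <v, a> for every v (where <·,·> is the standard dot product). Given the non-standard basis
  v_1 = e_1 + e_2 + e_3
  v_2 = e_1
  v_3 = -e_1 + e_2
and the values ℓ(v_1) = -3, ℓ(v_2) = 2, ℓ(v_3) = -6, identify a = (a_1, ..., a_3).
a = (2, -4, -1)

Write a = (a_1, ..., a_3) in the standard basis. For each basis vector v_i, ℓ(v_i) = <v_i, a> is a linear equation in the a_j's. Collect the n equations into a matrix system V a = ℓ, where row i of V is v_i (expressed in the standard basis). Since V is invertible (lower-triangular with 1s on the diagonal, up to permutation), solve by back-substitution:
  V =
[[1, 1, 1],
 [1, 0, 0],
 [-1, 1, 0]]
  V a = (-3, 2, -6)
Solving gives a = (2, -4, -1).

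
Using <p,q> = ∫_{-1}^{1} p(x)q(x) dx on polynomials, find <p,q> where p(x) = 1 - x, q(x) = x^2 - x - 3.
<p,q> = -14/3

Expand the product: p(x)·q(x) = -x^3 + 2*x^2 + 2*x - 3.
∫_{-1}^{1} of each monomial x^k gives [2/(k+1) if k even, 0 if k odd]. Integrating term-by-term (or equivalently evaluating the antiderivative F(x) = -x^4/4 + 2*x^3/3 + x^2 - 3*x at the endpoints):
  F(1) − F(−1) = -19/12 − (37/12) = -14/3.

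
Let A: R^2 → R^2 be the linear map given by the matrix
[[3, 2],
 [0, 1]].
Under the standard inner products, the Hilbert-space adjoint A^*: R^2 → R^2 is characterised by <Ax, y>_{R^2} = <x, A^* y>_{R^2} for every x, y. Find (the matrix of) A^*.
A^* = A^T =
[[3, 0],
 [2, 1]]

For real matrices with standard dot products, the defining identity <Ax, y> = <x, A^* y> gives (Ax)^T y = x^T (A^*) y, i.e. x^T A^T y = x^T (A^*) y. Since this holds for all x, y, we must have A^* = A^T. Therefore
A^* =
[[3, 0],
 [2, 1]].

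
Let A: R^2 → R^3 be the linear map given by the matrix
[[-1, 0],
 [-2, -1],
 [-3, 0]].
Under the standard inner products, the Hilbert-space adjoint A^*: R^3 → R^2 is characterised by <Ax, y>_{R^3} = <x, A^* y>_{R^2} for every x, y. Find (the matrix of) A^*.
A^* = A^T =
[[-1, -2, -3],
 [0, -1, 0]]

For real matrices with standard dot products, the defining identity <Ax, y> = <x, A^* y> gives (Ax)^T y = x^T (A^*) y, i.e. x^T A^T y = x^T (A^*) y. Since this holds for all x, y, we must have A^* = A^T. Therefore
A^* =
[[-1, -2, -3],
 [0, -1, 0]].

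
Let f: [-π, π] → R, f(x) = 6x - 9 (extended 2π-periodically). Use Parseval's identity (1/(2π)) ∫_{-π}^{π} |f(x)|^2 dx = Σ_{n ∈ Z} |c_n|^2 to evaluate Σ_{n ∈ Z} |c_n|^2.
Σ |c_n|^2 = 12π^2 + 81

Expand and integrate term by term over [-π, π]:
  ∫ (6x)^2 dx = 36·(2π^3/3); ∫ 2·6·(-9)·x dx = 0 (odd integrand); ∫ (-9)^2 dx = 81·2π.
So (1/(2π)) ∫_{-π}^{π} (6x - 9)^2 dx = 36π^2/3 + 81 = 12π^2 + 81.
Parseval ⇒ Σ |c_n|^2 = 12π^2 + 81.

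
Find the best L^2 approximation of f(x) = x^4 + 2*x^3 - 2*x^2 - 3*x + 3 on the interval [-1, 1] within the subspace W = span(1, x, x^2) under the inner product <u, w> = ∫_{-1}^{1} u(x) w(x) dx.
g(x) = -8*x^2/7 - 9*x/5 + 102/35

The best approximation g ∈ W is the orthogonal projection of f onto W. Writing g = a_0 + a_1 x + a_2 x^2, the coefficients solve the normal equations G · a = b where
  G_{ij} = <φ_i, φ_j> and b_i = <f, φ_i>, with φ_0 = 1, φ_1 = x, φ_2 = x^2.
G =
  [2, 0, 2/3]
  [0, 2/3, 0]
  [2/3, 0, 2/5],
b = (76/15, -6/5, 52/35).
Solving gives a_0 = 102/35, a_1 = -9/5, a_2 = -8/7, so
  g(x) = -8*x^2/7 - 9*x/5 + 102/35.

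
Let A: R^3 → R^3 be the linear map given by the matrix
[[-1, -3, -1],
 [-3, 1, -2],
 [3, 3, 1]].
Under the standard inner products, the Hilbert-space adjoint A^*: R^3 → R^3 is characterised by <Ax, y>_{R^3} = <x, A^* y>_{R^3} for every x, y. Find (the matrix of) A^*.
A^* = A^T =
[[-1, -3, 3],
 [-3, 1, 3],
 [-1, -2, 1]]

For real matrices with standard dot products, the defining identity <Ax, y> = <x, A^* y> gives (Ax)^T y = x^T (A^*) y, i.e. x^T A^T y = x^T (A^*) y. Since this holds for all x, y, we must have A^* = A^T. Therefore
A^* =
[[-1, -3, 3],
 [-3, 1, 3],
 [-1, -2, 1]].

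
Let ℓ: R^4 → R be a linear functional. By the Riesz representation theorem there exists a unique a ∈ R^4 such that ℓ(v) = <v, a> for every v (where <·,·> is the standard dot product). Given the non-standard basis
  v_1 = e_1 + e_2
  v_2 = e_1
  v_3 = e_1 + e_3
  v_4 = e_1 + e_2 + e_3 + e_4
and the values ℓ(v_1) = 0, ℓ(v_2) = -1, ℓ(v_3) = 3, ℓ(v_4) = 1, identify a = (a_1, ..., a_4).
a = (-1, 1, 4, -3)

Write a = (a_1, ..., a_4) in the standard basis. For each basis vector v_i, ℓ(v_i) = <v_i, a> is a linear equation in the a_j's. Collect the n equations into a matrix system V a = ℓ, where row i of V is v_i (expressed in the standard basis). Since V is invertible (lower-triangular with 1s on the diagonal, up to permutation), solve by back-substitution:
  V =
[[1, 1, 0, 0],
 [1, 0, 0, 0],
 [1, 0, 1, 0],
 [1, 1, 1, 1]]
  V a = (0, -1, 3, 1)
Solving gives a = (-1, 1, 4, -3).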